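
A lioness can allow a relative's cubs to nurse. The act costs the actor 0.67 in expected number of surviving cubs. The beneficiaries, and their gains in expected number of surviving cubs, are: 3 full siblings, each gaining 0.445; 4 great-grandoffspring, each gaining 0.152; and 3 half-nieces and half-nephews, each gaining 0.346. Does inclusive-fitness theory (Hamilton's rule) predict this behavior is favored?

Yes

Hamilton's rule: the trait is favored when the sum of r·B over every recipient exceeds the actor's cost C.
r to a full sibling = 1/2 (full sibs share both parents — two paths of length 2: r = 2·(1/2)^2 = 1/2).
r to a great-grandoffspring = 1/8 (three parent–offspring links: r = (1/2)^3 = 1/8).
r to a half-niece or half-nephew = 0.125 (half-aunt/uncle↔niece/nephew: one path of length 3: r = (1/2)^3 = 1/8).
Summing one r·B term per recipient: 3·0.5·0.445 + 4·0.125·0.152 + 3·0.125·0.346 = 0.87325.
0.87325 > 0.67: the indirect benefit exceeds the cost.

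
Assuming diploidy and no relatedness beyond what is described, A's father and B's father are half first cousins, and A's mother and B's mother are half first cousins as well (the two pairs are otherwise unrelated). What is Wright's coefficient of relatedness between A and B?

0.03125

Relatedness sums over independent paths through distinct common ancestors.
A and B are related in two ways: half second cousins through their fathers (r = 1/64) and half second cousins through their mothers (r = 1/64).
r = 1/64 + 1/64 = 0.03125.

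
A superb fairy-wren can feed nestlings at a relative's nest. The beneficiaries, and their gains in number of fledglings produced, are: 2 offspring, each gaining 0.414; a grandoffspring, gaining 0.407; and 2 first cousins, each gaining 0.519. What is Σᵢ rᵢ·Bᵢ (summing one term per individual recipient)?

0.6455

r to an offspring = 0.5 (one parent–offspring link: r = (1/2)^1 = 1/2).
r to a grandoffspring = 0.25 (two parent–offspring links: r = (1/2)^2 = 1/4).
r to a first cousin = 1/8 (first cousins share one grandparent pair — two paths of length 4: r = 2·(1/2)^4 = 1/8).
Summing one r·B term per recipient: 2·0.5·0.414 + 1·0.25·0.407 + 2·0.125·0.519 = 0.6455.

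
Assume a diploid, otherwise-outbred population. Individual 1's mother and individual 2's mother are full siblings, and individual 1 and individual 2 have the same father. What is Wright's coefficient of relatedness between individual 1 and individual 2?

0.375

Independent pedigree routes through distinct common ancestors add.
Individual 1 and individual 2 are related in two ways: first cousins through their mothers (r = 1/8) and half-sibs through their shared father (r = 1/4).
r = 1/8 + 1/4 = 0.375.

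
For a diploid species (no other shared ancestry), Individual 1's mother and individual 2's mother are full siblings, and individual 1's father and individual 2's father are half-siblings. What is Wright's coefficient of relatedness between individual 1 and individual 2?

Wright's path rule: contributions from independent ancestry routes add.
Individual 1 and individual 2 are related in two ways: first cousins through their mothers (r = 1/8) and half first cousins through their fathers (r = 1/16).
r = 1/8 + 1/16 = 0.1875.

0.1875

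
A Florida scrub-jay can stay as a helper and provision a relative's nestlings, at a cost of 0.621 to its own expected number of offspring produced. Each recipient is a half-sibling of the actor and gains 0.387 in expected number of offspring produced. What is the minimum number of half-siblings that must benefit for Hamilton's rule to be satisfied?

7

r to a half-sibling = 0.25 (half-sibs share one parent — one path of length 2: r = (1/2)^2 = 1/4).
Hamilton's rule: n·r·B > C  ⇒  n > C/(r·B) = 0.621/(0.25·0.387) = 6.419.
The smallest integer exceeding 6.419 is 7.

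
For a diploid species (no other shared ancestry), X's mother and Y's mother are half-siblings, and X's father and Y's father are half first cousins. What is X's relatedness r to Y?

Relatedness sums over independent paths through distinct common ancestors.
X and Y are related in two ways: half first cousins through their mothers (r = 1/16) and half second cousins through their fathers (r = 1/64).
r = 1/16 + 1/64 = 5/64 = 0.078125.

0.078125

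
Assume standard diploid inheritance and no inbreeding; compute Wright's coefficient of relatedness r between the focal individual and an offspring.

0.5

One parent–offspring link: r = (1/2)^1 = 1/2.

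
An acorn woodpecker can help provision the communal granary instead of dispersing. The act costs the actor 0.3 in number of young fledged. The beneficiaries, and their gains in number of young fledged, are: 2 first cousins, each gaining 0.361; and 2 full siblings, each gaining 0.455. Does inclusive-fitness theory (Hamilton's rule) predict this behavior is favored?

Hamilton's rule: the trait is favored when the sum of r·B over every recipient exceeds the actor's cost C.
r to a first cousin = 0.125 (first cousins share one grandparent pair — two paths of length 4: r = 2·(1/2)^4 = 1/8).
r to a full sibling = 0.5 (full sibs share both parents — two paths of length 2: r = 2·(1/2)^2 = 1/2).
Summing one r·B term per recipient: 2·0.125·0.361 + 2·0.5·0.455 = 0.54525.
0.54525 > 0.3: the indirect benefit exceeds the cost.

Yes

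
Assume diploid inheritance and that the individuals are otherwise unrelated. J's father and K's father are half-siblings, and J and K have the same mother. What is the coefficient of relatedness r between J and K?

0.3125

Independent pedigree routes through distinct common ancestors add.
J and K are related in two ways: half first cousins through their fathers (r = 1/16) and half-sibs through their shared mother (r = 1/4).
r = 1/16 + 1/4 = 5/16 = 0.3125.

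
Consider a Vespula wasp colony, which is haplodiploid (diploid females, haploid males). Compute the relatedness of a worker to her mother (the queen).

One meiotic link between diploid queen and diploid daughter: r = 1/2.

0.5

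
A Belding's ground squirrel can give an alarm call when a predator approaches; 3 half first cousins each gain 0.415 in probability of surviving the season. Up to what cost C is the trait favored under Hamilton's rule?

0.0778125

r to a half first cousin = 0.0625 (half first cousins share one grandparent — one path of length 4: r = (1/2)^4 = 1/16).
Hamilton's rule: n·r·B > C, so the trait is favored while C < n·r·B = 3·0.0625·0.415 = 0.0778125.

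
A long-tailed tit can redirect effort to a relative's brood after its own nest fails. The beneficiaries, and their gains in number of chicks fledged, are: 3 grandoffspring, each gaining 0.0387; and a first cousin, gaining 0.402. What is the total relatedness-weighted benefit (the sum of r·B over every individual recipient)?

r to a grandoffspring = 0.25 (two parent–offspring links: r = (1/2)^2 = 1/4).
r to a first cousin = 1/8 (first cousins share one grandparent pair — two paths of length 4: r = 2·(1/2)^4 = 1/8).
Summing one r·B term per recipient: 3·0.25·0.0387 + 1·0.125·0.402 = 0.079275.

0.079275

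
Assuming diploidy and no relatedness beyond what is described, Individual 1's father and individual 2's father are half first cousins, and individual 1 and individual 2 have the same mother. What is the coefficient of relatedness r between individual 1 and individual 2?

With two independent routes of shared ancestry, r is the sum of the two contributions.
Individual 1 and individual 2 are related in two ways: half second cousins through their fathers (r = 1/64) and half-sibs through their shared mother (r = 1/4).
r = 1/64 + 1/4 = 17/64 = 0.265625.

0.265625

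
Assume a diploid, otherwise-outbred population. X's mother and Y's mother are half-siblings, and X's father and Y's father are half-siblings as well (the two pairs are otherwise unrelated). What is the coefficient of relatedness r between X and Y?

0.125

Independent pedigree routes through distinct common ancestors add.
X and Y are related in two ways: half first cousins through their mothers (r = 1/16) and half first cousins through their fathers (r = 1/16).
r = 1/16 + 1/16 = 1/8 = 0.125.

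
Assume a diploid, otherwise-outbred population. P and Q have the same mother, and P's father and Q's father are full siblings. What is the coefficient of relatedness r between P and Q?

Independent pedigree routes through distinct common ancestors add.
P and Q are related in two ways: half-sibs through their shared mother (r = 1/4) and first cousins through their fathers (r = 1/8).
r = 1/4 + 1/8 = 0.375.

0.375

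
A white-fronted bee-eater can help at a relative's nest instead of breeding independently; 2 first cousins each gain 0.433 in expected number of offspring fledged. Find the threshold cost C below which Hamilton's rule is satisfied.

0.10825

r to a first cousin = 1/8 (first cousins share one grandparent pair — two paths of length 4: r = 2·(1/2)^4 = 1/8).
Hamilton's rule: n·r·B > C, so the trait is favored while C < n·r·B = 2·0.125·0.433 = 0.10825.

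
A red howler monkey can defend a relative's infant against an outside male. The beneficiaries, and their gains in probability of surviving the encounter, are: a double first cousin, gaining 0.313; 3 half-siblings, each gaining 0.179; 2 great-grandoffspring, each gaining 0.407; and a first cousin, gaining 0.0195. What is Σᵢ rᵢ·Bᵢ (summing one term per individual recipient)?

0.3166875

r to a double first cousin = 0.25 (double first cousins share both grandparent pairs — four paths of length 4: r = 4·(1/2)^4 = 1/4).
r to a half-sibling = 1/4 (half-sibs share one parent — one path of length 2: r = (1/2)^2 = 1/4).
r to a great-grandoffspring = 0.125 (three parent–offspring links: r = (1/2)^3 = 1/8).
r to a first cousin = 0.125 (first cousins share one grandparent pair — two paths of length 4: r = 2·(1/2)^4 = 1/8).
Summing one r·B term per recipient: 1·0.25·0.313 + 3·0.25·0.179 + 2·0.125·0.407 + 1·0.125·0.0195 = 0.3166875.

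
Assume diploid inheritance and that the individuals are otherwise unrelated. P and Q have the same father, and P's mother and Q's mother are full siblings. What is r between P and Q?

With two independent routes of shared ancestry, r is the sum of the two contributions.
P and Q are related in two ways: half-sibs through their shared father (r = 1/4) and first cousins through their mothers (r = 1/8).
r = 1/4 + 1/8 = 0.375.

0.375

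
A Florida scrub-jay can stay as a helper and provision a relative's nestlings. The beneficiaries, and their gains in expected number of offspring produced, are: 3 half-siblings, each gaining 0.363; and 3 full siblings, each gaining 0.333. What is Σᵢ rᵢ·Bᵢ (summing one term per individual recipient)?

r to a half-sibling = 1/4 (half-sibs share one parent — one path of length 2: r = (1/2)^2 = 1/4).
r to a full sibling = 0.5 (full sibs share both parents — two paths of length 2: r = 2·(1/2)^2 = 1/2).
Summing one r·B term per recipient: 3·0.25·0.363 + 3·0.5·0.333 = 0.77175.

0.77175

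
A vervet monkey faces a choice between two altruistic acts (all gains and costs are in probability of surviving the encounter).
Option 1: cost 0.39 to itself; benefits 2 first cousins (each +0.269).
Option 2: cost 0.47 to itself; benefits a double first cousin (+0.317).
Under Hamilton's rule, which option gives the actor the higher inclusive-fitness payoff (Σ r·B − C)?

Option 1

Option 1: r to a first cousin = 0.125.
Option 1: Σ r·B − C = (2·0.125·0.269) − 0.39 = -0.32275.
Option 2: r to a double first cousin = 0.25.
Option 2: Σ r·B − C = (1·0.25·0.317) − 0.47 = -0.39075.
Option 1 has the higher net inclusive-fitness payoff.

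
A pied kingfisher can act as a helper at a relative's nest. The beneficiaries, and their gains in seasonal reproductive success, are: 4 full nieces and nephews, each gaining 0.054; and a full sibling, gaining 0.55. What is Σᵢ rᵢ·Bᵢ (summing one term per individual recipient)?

0.329

r to a full niece or nephew = 0.25 (full aunt/uncle↔niece/nephew: two paths of length 3 through the shared grandparent pair: r = 2·(1/2)^3 = 1/4).
r to a full sibling = 1/2 (full sibs share both parents — two paths of length 2: r = 2·(1/2)^2 = 1/2).
Summing one r·B term per recipient: 4·0.25·0.054 + 1·0.5·0.55 = 0.329.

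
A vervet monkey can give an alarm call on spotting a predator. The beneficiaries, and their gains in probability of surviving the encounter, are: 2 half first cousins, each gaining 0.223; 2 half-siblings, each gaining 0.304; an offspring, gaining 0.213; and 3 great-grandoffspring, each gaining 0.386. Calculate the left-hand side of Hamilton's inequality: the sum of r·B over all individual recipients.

0.431125

r to a half first cousin = 0.0625 (half first cousins share one grandparent — one path of length 4: r = (1/2)^4 = 1/16).
r to a half-sibling = 1/4 (half-sibs share one parent — one path of length 2: r = (1/2)^2 = 1/4).
r to an offspring = 1/2 (one parent–offspring link: r = (1/2)^1 = 1/2).
r to a great-grandoffspring = 1/8 (three parent–offspring links: r = (1/2)^3 = 1/8).
Summing one r·B term per recipient: 2·0.0625·0.223 + 2·0.25·0.304 + 1·0.5·0.213 + 3·0.125·0.386 = 0.431125.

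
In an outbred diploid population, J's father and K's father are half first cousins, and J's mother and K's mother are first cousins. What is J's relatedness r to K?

0.046875

Independent pedigree routes through distinct common ancestors add.
J and K are related in two ways: half second cousins through their fathers (r = 1/64) and second cousins through their mothers (r = 1/32).
r = 1/64 + 1/32 = 0.046875.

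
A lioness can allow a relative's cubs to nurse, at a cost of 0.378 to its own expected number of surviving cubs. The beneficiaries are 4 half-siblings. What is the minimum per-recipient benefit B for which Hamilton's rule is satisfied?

0.378

r to a half-sibling = 1/4 (half-sibs share one parent — one path of length 2: r = (1/2)^2 = 1/4).
Hamilton's rule with n recipients of equal r: n·r·B > C, so B > C/(n·r) = 0.378/(4·0.25) = 0.378.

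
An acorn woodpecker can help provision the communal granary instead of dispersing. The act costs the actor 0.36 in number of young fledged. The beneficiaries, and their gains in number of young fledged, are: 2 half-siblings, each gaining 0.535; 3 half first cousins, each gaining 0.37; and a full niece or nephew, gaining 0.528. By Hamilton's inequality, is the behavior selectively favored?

Yes

Hamilton's rule: the trait is favored when the sum of r·B over every recipient exceeds the actor's cost C.
r to a half-sibling = 1/4 (half-sibs share one parent — one path of length 2: r = (1/2)^2 = 1/4).
r to a half first cousin = 1/16 (half first cousins share one grandparent — one path of length 4: r = (1/2)^4 = 1/16).
r to a full niece or nephew = 1/4 (full aunt/uncle↔niece/nephew: two paths of length 3 through the shared grandparent pair: r = 2·(1/2)^3 = 1/4).
Summing one r·B term per recipient: 2·0.25·0.535 + 3·0.0625·0.37 + 1·0.25·0.528 = 0.468875.
0.468875 > 0.36: the indirect benefit exceeds the cost.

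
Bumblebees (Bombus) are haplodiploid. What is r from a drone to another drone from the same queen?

Haploid brothers each carry a random half of the queen's diploid genome, so on average they share half: r = 1/2.

0.5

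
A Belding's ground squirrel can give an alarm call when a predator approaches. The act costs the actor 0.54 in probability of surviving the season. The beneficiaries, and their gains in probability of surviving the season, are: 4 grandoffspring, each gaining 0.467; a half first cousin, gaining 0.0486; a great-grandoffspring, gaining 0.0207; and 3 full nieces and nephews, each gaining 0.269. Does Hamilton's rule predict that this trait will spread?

Hamilton's rule: the trait is favored when the sum of r·B over every recipient exceeds the actor's cost C.
r to a grandoffspring = 1/4 (two parent–offspring links: r = (1/2)^2 = 1/4).
r to a half first cousin = 0.0625 (half first cousins share one grandparent — one path of length 4: r = (1/2)^4 = 1/16).
r to a great-grandoffspring = 0.125 (three parent–offspring links: r = (1/2)^3 = 1/8).
r to a full niece or nephew = 0.25 (full aunt/uncle↔niece/nephew: two paths of length 3 through the shared grandparent pair: r = 2·(1/2)^3 = 1/4).
Summing one r·B term per recipient: 4·0.25·0.467 + 1·0.0625·0.0486 + 1·0.125·0.0207 + 3·0.25·0.269 = 0.674375.
0.674375 > 0.54: the indirect benefit exceeds the cost.

Yes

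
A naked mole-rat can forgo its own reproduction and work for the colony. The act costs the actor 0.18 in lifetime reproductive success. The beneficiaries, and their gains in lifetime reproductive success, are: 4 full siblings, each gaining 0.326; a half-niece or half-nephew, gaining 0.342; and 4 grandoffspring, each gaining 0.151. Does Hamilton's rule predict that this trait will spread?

Hamilton's rule: the trait is favored when the sum of r·B over every recipient exceeds the actor's cost C.
r to a full sibling = 1/2 (full sibs share both parents — two paths of length 2: r = 2·(1/2)^2 = 1/2).
r to a half-niece or half-nephew = 1/8 (half-aunt/uncle↔niece/nephew: one path of length 3: r = (1/2)^3 = 1/8).
r to a grandoffspring = 1/4 (two parent–offspring links: r = (1/2)^2 = 1/4).
Summing one r·B term per recipient: 4·0.5·0.326 + 1·0.125·0.342 + 4·0.25·0.151 = 0.84575.
0.84575 > 0.18: the indirect benefit exceeds the cost.

Yes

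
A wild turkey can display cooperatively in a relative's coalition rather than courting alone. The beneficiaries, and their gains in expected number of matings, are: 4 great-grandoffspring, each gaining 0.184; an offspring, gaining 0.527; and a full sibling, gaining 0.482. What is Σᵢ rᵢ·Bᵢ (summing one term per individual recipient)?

r to a great-grandoffspring = 1/8 (three parent–offspring links: r = (1/2)^3 = 1/8).
r to an offspring = 1/2 (one parent–offspring link: r = (1/2)^1 = 1/2).
r to a full sibling = 1/2 (full sibs share both parents — two paths of length 2: r = 2·(1/2)^2 = 1/2).
Summing one r·B term per recipient: 4·0.125·0.184 + 1·0.5·0.527 + 1·0.5·0.482 = 0.5965.

0.5965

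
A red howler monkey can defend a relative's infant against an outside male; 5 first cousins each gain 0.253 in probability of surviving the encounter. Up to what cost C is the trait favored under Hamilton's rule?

0.158125

r to a first cousin = 0.125 (first cousins share one grandparent pair — two paths of length 4: r = 2·(1/2)^4 = 1/8).
Hamilton's rule: n·r·B > C, so the trait is favored while C < n·r·B = 5·0.125·0.253 = 0.158125.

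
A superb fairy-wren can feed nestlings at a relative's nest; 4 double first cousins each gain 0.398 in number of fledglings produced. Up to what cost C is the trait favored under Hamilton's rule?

r to a double first cousin = 0.25 (double first cousins share both grandparent pairs — four paths of length 4: r = 4·(1/2)^4 = 1/4).
Hamilton's rule: n·r·B > C, so the trait is favored while C < n·r·B = 4·0.25·0.398 = 0.398.

0.398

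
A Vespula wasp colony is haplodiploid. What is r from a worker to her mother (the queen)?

0.5

One meiotic link between diploid queen and diploid daughter: r = 1/2.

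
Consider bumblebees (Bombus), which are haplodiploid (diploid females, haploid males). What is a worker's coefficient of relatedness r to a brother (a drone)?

Her haploid brother carries none of their father's genes and a random half of their mother's genome; that half matches the maternal half of her own genome with probability 1/2: r = 1/2 · 1/2 = 1/4.

0.25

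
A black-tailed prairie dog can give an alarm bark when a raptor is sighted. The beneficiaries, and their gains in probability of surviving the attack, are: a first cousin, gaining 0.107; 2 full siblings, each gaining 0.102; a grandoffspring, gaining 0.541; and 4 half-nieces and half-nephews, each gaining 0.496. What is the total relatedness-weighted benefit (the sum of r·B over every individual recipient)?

r to a first cousin = 1/8 (first cousins share one grandparent pair — two paths of length 4: r = 2·(1/2)^4 = 1/8).
r to a full sibling = 0.5 (full sibs share both parents — two paths of length 2: r = 2·(1/2)^2 = 1/2).
r to a grandoffspring = 1/4 (two parent–offspring links: r = (1/2)^2 = 1/4).
r to a half-niece or half-nephew = 1/8 (half-aunt/uncle↔niece/nephew: one path of length 3: r = (1/2)^3 = 1/8).
Summing one r·B term per recipient: 1·0.125·0.107 + 2·0.5·0.102 + 1·0.25·0.541 + 4·0.125·0.496 = 0.498625.

0.498625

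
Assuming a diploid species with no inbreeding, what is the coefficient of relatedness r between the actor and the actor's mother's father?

0.25

Each parent–offspring link contributes a factor of 1/2, and independent paths through distinct common ancestors add.
Two parent–offspring links: r = (1/2)^2 = 1/4.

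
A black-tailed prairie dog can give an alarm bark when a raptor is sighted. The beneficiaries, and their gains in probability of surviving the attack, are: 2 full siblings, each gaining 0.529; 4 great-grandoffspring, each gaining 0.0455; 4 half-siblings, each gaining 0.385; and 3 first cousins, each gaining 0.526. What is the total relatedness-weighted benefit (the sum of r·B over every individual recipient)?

r to a full sibling = 0.5 (full sibs share both parents — two paths of length 2: r = 2·(1/2)^2 = 1/2).
r to a great-grandoffspring = 1/8 (three parent–offspring links: r = (1/2)^3 = 1/8).
r to a half-sibling = 0.25 (half-sibs share one parent — one path of length 2: r = (1/2)^2 = 1/4).
r to a first cousin = 1/8 (first cousins share one grandparent pair — two paths of length 4: r = 2·(1/2)^4 = 1/8).
Summing one r·B term per recipient: 2·0.5·0.529 + 4·0.125·0.0455 + 4·0.25·0.385 + 3·0.125·0.526 = 1.134.

1.134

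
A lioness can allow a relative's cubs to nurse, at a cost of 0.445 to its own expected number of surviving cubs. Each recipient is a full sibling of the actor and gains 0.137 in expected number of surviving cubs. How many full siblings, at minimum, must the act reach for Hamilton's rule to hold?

7

r to a full sibling = 1/2 (full sibs share both parents — two paths of length 2: r = 2·(1/2)^2 = 1/2).
Hamilton's rule: n·r·B > C  ⇒  n > C/(r·B) = 0.445/(0.5·0.137) = 6.496.
The smallest integer exceeding 6.496 is 7.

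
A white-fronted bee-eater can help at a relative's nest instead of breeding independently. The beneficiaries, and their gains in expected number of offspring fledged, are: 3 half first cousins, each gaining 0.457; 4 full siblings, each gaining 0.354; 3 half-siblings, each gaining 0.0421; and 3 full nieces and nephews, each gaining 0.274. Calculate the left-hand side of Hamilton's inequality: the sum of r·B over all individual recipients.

r to a half first cousin = 1/16 (half first cousins share one grandparent — one path of length 4: r = (1/2)^4 = 1/16).
r to a full sibling = 0.5 (full sibs share both parents — two paths of length 2: r = 2·(1/2)^2 = 1/2).
r to a half-sibling = 1/4 (half-sibs share one parent — one path of length 2: r = (1/2)^2 = 1/4).
r to a full niece or nephew = 1/4 (full aunt/uncle↔niece/nephew: two paths of length 3 through the shared grandparent pair: r = 2·(1/2)^3 = 1/4).
Summing one r·B term per recipient: 3·0.0625·0.457 + 4·0.5·0.354 + 3·0.25·0.0421 + 3·0.25·0.274 = 1.0307625.

1.0307625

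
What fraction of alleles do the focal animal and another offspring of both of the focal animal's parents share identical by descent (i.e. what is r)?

Each parent–offspring link contributes a factor of 1/2, and independent paths through distinct common ancestors add.
Full sibs share both parents — two paths of length 2: r = 2·(1/2)^2 = 1/2.

0.5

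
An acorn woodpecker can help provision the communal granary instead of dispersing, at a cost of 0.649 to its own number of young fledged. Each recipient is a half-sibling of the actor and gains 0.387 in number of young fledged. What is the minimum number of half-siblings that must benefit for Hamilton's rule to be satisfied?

r to a half-sibling = 0.25 (half-sibs share one parent — one path of length 2: r = (1/2)^2 = 1/4).
Hamilton's rule: n·r·B > C  ⇒  n > C/(r·B) = 0.649/(0.25·0.387) = 6.708.
The smallest integer exceeding 6.708 is 7.

7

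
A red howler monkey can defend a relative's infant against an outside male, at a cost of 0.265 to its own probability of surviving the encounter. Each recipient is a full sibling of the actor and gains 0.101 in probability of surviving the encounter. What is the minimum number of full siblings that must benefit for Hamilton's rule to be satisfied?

r to a full sibling = 0.5 (full sibs share both parents — two paths of length 2: r = 2·(1/2)^2 = 1/2).
Hamilton's rule: n·r·B > C  ⇒  n > C/(r·B) = 0.265/(0.5·0.101) = 5.248.
The smallest integer exceeding 5.248 is 6.

6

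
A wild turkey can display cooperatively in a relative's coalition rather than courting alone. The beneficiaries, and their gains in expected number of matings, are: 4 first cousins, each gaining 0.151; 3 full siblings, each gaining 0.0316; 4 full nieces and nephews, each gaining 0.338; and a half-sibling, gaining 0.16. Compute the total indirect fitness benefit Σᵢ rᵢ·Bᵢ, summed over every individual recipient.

0.5009

r to a first cousin = 1/8 (first cousins share one grandparent pair — two paths of length 4: r = 2·(1/2)^4 = 1/8).
r to a full sibling = 1/2 (full sibs share both parents — two paths of length 2: r = 2·(1/2)^2 = 1/2).
r to a full niece or nephew = 1/4 (full aunt/uncle↔niece/nephew: two paths of length 3 through the shared grandparent pair: r = 2·(1/2)^3 = 1/4).
r to a half-sibling = 1/4 (half-sibs share one parent — one path of length 2: r = (1/2)^2 = 1/4).
Summing one r·B term per recipient: 4·0.125·0.151 + 3·0.5·0.0316 + 4·0.25·0.338 + 1·0.25·0.16 = 0.5009.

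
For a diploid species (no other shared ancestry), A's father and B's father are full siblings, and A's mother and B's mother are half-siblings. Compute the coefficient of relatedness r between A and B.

Independent pedigree routes through distinct common ancestors add.
A and B are related in two ways: first cousins through their fathers (r = 1/8) and half first cousins through their mothers (r = 1/16).
r = 1/8 + 1/16 = 0.1875.

0.1875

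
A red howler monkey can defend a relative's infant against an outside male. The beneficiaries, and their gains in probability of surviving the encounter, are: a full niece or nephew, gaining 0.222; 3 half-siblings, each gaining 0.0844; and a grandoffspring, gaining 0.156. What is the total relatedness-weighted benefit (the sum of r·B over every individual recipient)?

r to a full niece or nephew = 1/4 (full aunt/uncle↔niece/nephew: two paths of length 3 through the shared grandparent pair: r = 2·(1/2)^3 = 1/4).
r to a half-sibling = 1/4 (half-sibs share one parent — one path of length 2: r = (1/2)^2 = 1/4).
r to a grandoffspring = 0.25 (two parent–offspring links: r = (1/2)^2 = 1/4).
Summing one r·B term per recipient: 1·0.25·0.222 + 3·0.25·0.0844 + 1·0.25·0.156 = 0.1578.

0.1578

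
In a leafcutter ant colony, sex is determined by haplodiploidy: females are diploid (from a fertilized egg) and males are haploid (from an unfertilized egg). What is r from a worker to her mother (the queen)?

One meiotic link between diploid queen and diploid daughter: r = 1/2.

0.5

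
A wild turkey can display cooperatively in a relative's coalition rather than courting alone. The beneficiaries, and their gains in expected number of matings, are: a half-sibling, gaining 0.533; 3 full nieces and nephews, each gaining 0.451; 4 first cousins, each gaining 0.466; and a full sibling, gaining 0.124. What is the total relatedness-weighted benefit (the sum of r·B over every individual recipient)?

r to a half-sibling = 0.25 (half-sibs share one parent — one path of length 2: r = (1/2)^2 = 1/4).
r to a full niece or nephew = 1/4 (full aunt/uncle↔niece/nephew: two paths of length 3 through the shared grandparent pair: r = 2·(1/2)^3 = 1/4).
r to a first cousin = 0.125 (first cousins share one grandparent pair — two paths of length 4: r = 2·(1/2)^4 = 1/8).
r to a full sibling = 0.5 (full sibs share both parents — two paths of length 2: r = 2·(1/2)^2 = 1/2).
Summing one r·B term per recipient: 1·0.25·0.533 + 3·0.25·0.451 + 4·0.125·0.466 + 1·0.5·0.124 = 0.7665.

0.7665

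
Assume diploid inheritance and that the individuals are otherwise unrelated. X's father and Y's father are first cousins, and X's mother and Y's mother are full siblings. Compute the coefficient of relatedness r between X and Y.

Wright's path rule: contributions from independent ancestry routes add.
X and Y are related in two ways: second cousins through their fathers (r = 1/32) and first cousins through their mothers (r = 1/8).
r = 1/32 + 1/8 = 0.15625.

0.15625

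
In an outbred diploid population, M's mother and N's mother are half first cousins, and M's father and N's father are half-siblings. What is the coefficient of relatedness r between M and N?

With two independent routes of shared ancestry, r is the sum of the two contributions.
M and N are related in two ways: half second cousins through their mothers (r = 1/64) and half first cousins through their fathers (r = 1/16).
r = 1/64 + 1/16 = 0.078125.

0.078125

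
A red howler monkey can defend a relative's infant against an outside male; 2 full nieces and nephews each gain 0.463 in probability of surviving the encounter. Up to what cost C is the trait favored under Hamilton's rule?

0.2315

r to a full niece or nephew = 1/4 (full aunt/uncle↔niece/nephew: two paths of length 3 through the shared grandparent pair: r = 2·(1/2)^3 = 1/4).
Hamilton's rule: n·r·B > C, so the trait is favored while C < n·r·B = 2·0.25·0.463 = 0.2315.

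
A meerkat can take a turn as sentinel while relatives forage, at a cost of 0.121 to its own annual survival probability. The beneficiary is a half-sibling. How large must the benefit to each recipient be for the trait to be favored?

r to a half-sibling = 1/4 (half-sibs share one parent — one path of length 2: r = (1/2)^2 = 1/4).
Hamilton's rule with n recipients of equal r: n·r·B > C, so B > C/(n·r) = 0.121/(1·0.25) = 0.484.

0.484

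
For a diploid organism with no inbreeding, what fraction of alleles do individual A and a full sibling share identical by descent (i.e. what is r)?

0.5

Full sibs share both parents — two paths of length 2: r = 2·(1/2)^2 = 1/2.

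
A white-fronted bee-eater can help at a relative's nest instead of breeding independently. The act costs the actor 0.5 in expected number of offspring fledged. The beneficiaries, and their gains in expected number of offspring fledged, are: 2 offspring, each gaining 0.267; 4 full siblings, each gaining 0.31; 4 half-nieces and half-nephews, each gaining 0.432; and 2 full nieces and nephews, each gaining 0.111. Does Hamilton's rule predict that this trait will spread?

Yes

Hamilton's rule: the trait is favored when the sum of r·B over every recipient exceeds the actor's cost C.
r to an offspring = 0.5 (one parent–offspring link: r = (1/2)^1 = 1/2).
r to a full sibling = 0.5 (full sibs share both parents — two paths of length 2: r = 2·(1/2)^2 = 1/2).
r to a half-niece or half-nephew = 1/8 (half-aunt/uncle↔niece/nephew: one path of length 3: r = (1/2)^3 = 1/8).
r to a full niece or nephew = 1/4 (full aunt/uncle↔niece/nephew: two paths of length 3 through the shared grandparent pair: r = 2·(1/2)^3 = 1/4).
Summing one r·B term per recipient: 2·0.5·0.267 + 4·0.5·0.31 + 4·0.125·0.432 + 2·0.25·0.111 = 1.1585.
1.1585 > 0.5: the indirect benefit exceeds the cost.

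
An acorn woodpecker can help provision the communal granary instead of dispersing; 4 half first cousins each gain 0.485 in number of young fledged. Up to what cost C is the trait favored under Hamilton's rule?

r to a half first cousin = 1/16 (half first cousins share one grandparent — one path of length 4: r = (1/2)^4 = 1/16).
Hamilton's rule: n·r·B > C, so the trait is favored while C < n·r·B = 4·0.0625·0.485 = 0.12125.

0.12125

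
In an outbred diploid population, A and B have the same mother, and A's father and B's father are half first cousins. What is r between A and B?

0.265625

Independent pedigree routes through distinct common ancestors add.
A and B are related in two ways: half-sibs through their shared mother (r = 1/4) and half second cousins through their fathers (r = 1/64).
r = 1/4 + 1/64 = 17/64 = 0.265625.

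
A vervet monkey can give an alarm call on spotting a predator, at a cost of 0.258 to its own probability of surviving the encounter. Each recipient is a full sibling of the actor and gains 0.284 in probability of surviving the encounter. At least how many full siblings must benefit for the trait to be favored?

2

r to a full sibling = 1/2 (full sibs share both parents — two paths of length 2: r = 2·(1/2)^2 = 1/2).
Hamilton's rule: n·r·B > C  ⇒  n > C/(r·B) = 0.258/(0.5·0.284) = 1.817.
The smallest integer exceeding 1.817 is 2.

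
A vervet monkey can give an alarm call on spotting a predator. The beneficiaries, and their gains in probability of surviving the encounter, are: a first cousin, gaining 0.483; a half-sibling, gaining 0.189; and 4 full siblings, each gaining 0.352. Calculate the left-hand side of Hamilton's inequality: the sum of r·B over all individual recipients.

r to a first cousin = 0.125 (first cousins share one grandparent pair — two paths of length 4: r = 2·(1/2)^4 = 1/8).
r to a half-sibling = 0.25 (half-sibs share one parent — one path of length 2: r = (1/2)^2 = 1/4).
r to a full sibling = 1/2 (full sibs share both parents — two paths of length 2: r = 2·(1/2)^2 = 1/2).
Summing one r·B term per recipient: 1·0.125·0.483 + 1·0.25·0.189 + 4·0.5·0.352 = 0.811625.

0.811625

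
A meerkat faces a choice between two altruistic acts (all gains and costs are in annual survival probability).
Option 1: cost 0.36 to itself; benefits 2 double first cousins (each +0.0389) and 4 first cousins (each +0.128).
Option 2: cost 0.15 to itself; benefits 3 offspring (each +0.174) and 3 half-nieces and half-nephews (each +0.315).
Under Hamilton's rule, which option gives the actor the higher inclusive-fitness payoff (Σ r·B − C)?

Option 2

Option 1: r to a double first cousin = 0.25.
Option 1: r to a first cousin = 0.125.
Option 1: Σ r·B − C = (2·0.25·0.0389 + 4·0.125·0.128) − 0.36 = -0.27655.
Option 2: r to an offspring = 0.5.
Option 2: r to a half-niece or half-nephew = 0.125.
Option 2: Σ r·B − C = (3·0.5·0.174 + 3·0.125·0.315) − 0.15 = 0.229125.
Option 2 has the higher net inclusive-fitness payoff.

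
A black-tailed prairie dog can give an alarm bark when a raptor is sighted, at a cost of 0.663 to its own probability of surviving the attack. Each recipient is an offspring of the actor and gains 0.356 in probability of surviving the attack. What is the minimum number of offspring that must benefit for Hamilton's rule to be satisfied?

r to an offspring = 1/2 (one parent–offspring link: r = (1/2)^1 = 1/2).
Hamilton's rule: n·r·B > C  ⇒  n > C/(r·B) = 0.663/(0.5·0.356) = 3.725.
The smallest integer exceeding 3.725 is 4.

4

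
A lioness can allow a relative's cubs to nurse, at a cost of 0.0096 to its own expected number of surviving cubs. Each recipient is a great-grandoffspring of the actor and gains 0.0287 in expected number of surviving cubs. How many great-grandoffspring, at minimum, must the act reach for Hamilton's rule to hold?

3

r to a great-grandoffspring = 1/8 (three parent–offspring links: r = (1/2)^3 = 1/8).
Hamilton's rule: n·r·B > C  ⇒  n > C/(r·B) = 0.0096/(0.125·0.0287) = 2.676.
The smallest integer exceeding 2.676 is 3.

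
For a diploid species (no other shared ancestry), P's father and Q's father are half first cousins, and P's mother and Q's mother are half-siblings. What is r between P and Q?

With two independent routes of shared ancestry, r is the sum of the two contributions.
P and Q are related in two ways: half second cousins through their fathers (r = 1/64) and half first cousins through their mothers (r = 1/16).
r = 1/64 + 1/16 = 5/64 = 0.078125.

0.078125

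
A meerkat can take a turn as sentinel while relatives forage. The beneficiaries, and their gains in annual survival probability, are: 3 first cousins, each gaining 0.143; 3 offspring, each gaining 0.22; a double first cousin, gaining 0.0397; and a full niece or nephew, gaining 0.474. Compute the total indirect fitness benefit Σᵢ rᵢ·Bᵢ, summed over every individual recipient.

0.51205

r to a first cousin = 0.125 (first cousins share one grandparent pair — two paths of length 4: r = 2·(1/2)^4 = 1/8).
r to an offspring = 0.5 (one parent–offspring link: r = (1/2)^1 = 1/2).
r to a double first cousin = 0.25 (double first cousins share both grandparent pairs — four paths of length 4: r = 4·(1/2)^4 = 1/4).
r to a full niece or nephew = 1/4 (full aunt/uncle↔niece/nephew: two paths of length 3 through the shared grandparent pair: r = 2·(1/2)^3 = 1/4).
Summing one r·B term per recipient: 3·0.125·0.143 + 3·0.5·0.22 + 1·0.25·0.0397 + 1·0.25·0.474 = 0.51205.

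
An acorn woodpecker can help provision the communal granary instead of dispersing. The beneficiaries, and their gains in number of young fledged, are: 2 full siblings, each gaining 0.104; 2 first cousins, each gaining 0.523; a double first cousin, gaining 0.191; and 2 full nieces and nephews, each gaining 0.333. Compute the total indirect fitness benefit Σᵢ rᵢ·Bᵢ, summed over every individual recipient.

0.449

r to a full sibling = 1/2 (full sibs share both parents — two paths of length 2: r = 2·(1/2)^2 = 1/2).
r to a first cousin = 1/8 (first cousins share one grandparent pair — two paths of length 4: r = 2·(1/2)^4 = 1/8).
r to a double first cousin = 0.25 (double first cousins share both grandparent pairs — four paths of length 4: r = 4·(1/2)^4 = 1/4).
r to a full niece or nephew = 1/4 (full aunt/uncle↔niece/nephew: two paths of length 3 through the shared grandparent pair: r = 2·(1/2)^3 = 1/4).
Summing one r·B term per recipient: 2·0.5·0.104 + 2·0.125·0.523 + 1·0.25·0.191 + 2·0.25·0.333 = 0.449.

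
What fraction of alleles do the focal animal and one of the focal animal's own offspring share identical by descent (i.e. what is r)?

Each parent–offspring link contributes a factor of 1/2, and independent paths through distinct common ancestors add.
One parent–offspring link: r = (1/2)^1 = 1/2.

0.5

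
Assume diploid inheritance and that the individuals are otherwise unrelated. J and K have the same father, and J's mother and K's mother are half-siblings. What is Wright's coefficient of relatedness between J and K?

Wright's path rule: contributions from independent ancestry routes add.
J and K are related in two ways: half-sibs through their shared father (r = 1/4) and half first cousins through their mothers (r = 1/16).
r = 1/4 + 1/16 = 0.3125.

0.3125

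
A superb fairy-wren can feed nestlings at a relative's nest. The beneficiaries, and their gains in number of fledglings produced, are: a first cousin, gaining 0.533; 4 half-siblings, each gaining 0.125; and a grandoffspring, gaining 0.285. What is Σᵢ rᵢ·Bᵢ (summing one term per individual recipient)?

0.262875

r to a first cousin = 0.125 (first cousins share one grandparent pair — two paths of length 4: r = 2·(1/2)^4 = 1/8).
r to a half-sibling = 0.25 (half-sibs share one parent — one path of length 2: r = (1/2)^2 = 1/4).
r to a grandoffspring = 1/4 (two parent–offspring links: r = (1/2)^2 = 1/4).
Summing one r·B term per recipient: 1·0.125·0.533 + 4·0.25·0.125 + 1·0.25·0.285 = 0.262875.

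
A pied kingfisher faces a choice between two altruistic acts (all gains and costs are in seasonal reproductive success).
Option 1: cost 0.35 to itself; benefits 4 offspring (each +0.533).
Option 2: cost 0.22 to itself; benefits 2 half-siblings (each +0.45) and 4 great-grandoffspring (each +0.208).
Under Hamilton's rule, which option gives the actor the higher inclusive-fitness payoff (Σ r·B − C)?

Option 1: r to an offspring = 0.5.
Option 1: Σ r·B − C = (4·0.5·0.533) − 0.35 = 0.716.
Option 2: r to a half-sibling = 0.25.
Option 2: r to a great-grandoffspring = 0.125.
Option 2: Σ r·B − C = (2·0.25·0.45 + 4·0.125·0.208) − 0.22 = 0.109.
Option 1 has the higher net inclusive-fitness payoff.

Option 1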